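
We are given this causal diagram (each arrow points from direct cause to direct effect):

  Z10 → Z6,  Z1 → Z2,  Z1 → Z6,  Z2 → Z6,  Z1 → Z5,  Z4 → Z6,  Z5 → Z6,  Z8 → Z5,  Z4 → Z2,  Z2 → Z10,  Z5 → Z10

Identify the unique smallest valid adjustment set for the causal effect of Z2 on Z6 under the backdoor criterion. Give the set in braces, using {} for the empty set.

{Z1, Z4}

Variables eligible for adjustment (non-descendants of Z2, excluding Z2 and Z6): {Z1, Z4, Z5, Z8}.
Backdoor paths from Z2 to Z6:
  P1: Z2 <- Z4 -> Z6
  P2: Z2 <- Z1 -> Z5 -> Z10 -> Z6
  P3: Z2 <- Z1 -> Z5 -> Z6
  P4: Z2 <- Z1 -> Z6
The empty set is not sufficient: P1 (Z2 <- Z4 -> Z6) has no collider blocking it and no conditioned non-collider, so it is open.
Try {Z1, Z4}:
  P1: blocked at fork node Z4 ∈ conditioning set.
  P2: blocked at fork node Z1 ∈ conditioning set.
  P3: blocked at fork node Z1 ∈ conditioning set.
  P4: blocked at fork node Z1 ∈ conditioning set.
{Z1, Z4} contains no descendant of Z2 and blocks every backdoor path.
Every element of {Z1, Z4} is needed (dropping Z1 leaves P2 open; dropping Z4 leaves P1 open), so no proper subset is valid.
Among all size-2 subsets of the eligible variables, only {Z1, Z4} blocks every backdoor path, so it is the unique smallest valid adjustment set.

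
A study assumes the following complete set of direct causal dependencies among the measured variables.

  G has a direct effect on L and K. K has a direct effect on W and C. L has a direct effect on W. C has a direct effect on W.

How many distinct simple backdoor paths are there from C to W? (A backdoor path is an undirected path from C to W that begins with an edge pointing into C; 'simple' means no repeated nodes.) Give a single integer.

A backdoor path from C to W is any simple undirected path whose first edge points into C (i.e. leaves C via a parent).
Parents of C: {K}.
Enumerating:
  P1: C <- K <- G -> L -> W
  P2: C <- K -> W
That exhausts the simple backdoor paths. Count: 2.

2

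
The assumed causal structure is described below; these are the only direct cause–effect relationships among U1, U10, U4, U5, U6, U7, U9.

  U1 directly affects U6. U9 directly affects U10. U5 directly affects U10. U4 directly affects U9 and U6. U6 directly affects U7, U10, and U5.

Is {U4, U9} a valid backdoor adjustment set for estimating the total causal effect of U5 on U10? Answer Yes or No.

Backdoor paths from U5 to U10 (paths whose first edge points into U5):
  P1: U5 <- U6 <- U4 -> U9 -> U10
  P2: U5 <- U6 -> U10
Condition 1 (no descendant of U5 in the set): holds — descendants of U5 are {U10}; none are in {U4, U9}.
Condition 2 (every backdoor path blocked by {U4, U9}):
  P1: blocked at fork node U4 ∈ conditioning set.
  P2: open — no interior node is in the conditioning set.
{U4, U9} does not satisfy the backdoor criterion.

No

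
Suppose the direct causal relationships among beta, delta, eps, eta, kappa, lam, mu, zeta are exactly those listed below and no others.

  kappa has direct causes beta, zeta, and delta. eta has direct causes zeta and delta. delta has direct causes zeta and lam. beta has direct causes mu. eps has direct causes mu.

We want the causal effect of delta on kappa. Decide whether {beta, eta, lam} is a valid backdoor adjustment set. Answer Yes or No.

No

Backdoor paths from delta to kappa (paths whose first edge points into delta):
  P1: delta <- zeta -> kappa
Condition 1 (no descendant of delta in the set): FAILS — eta is a descendant of delta.
Condition 2 (every backdoor path blocked by {beta, eta, lam}):
  P1: open — no interior node is in the conditioning set.
{beta, eta, lam} does not satisfy the backdoor criterion.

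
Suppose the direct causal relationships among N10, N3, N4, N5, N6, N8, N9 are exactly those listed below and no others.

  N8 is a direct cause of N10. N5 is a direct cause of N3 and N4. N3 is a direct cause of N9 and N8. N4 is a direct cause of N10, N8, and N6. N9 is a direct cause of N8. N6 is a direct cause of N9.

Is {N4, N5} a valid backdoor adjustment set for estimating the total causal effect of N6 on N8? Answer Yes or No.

Yes

Backdoor paths from N6 to N8 (paths whose first edge points into N6):
  P1: N6 <- N4 <- N5 -> N3 -> N9 -> N8
  P2: N6 <- N4 <- N5 -> N3 -> N8
  P3: N6 <- N4 -> N8
  P4: N6 <- N4 -> N10 <- N8
Condition 1 (no descendant of N6 in the set): holds — descendants of N6 are {N10, N8, N9}; none are in {N4, N5}.
Condition 2 (every backdoor path blocked by {N4, N5}):
  P1: blocked at chain node N4 ∈ conditioning set.
  P2: blocked at chain node N4 ∈ conditioning set.
  P3: blocked at fork node N4 ∈ conditioning set.
  P4: blocked at fork node N4 ∈ conditioning set.
{N4, N5} satisfies the backdoor criterion.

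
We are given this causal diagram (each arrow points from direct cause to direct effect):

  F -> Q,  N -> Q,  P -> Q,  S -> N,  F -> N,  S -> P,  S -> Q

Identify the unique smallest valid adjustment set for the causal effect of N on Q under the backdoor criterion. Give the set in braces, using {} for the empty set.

Variables eligible for adjustment (non-descendants of N, excluding N and Q): {F, P, S}.
Backdoor paths from N to Q:
  P1: N <- S -> P -> Q
  P2: N <- S -> Q
  P3: N <- F -> Q
The empty set is not sufficient: P1 (N <- S -> P -> Q) has no collider blocking it and no conditioned non-collider, so it is open.
Try {F, S}:
  P1: blocked at fork node S ∈ conditioning set.
  P2: blocked at fork node S ∈ conditioning set.
  P3: blocked at fork node F ∈ conditioning set.
{F, S} contains no descendant of N and blocks every backdoor path.
Every element of {F, S} is needed (dropping F leaves P3 open; dropping S leaves P1 open), so no proper subset is valid.
Among all size-2 subsets of the eligible variables, only {F, S} blocks every backdoor path, so it is the unique smallest valid adjustment set.

{F, S}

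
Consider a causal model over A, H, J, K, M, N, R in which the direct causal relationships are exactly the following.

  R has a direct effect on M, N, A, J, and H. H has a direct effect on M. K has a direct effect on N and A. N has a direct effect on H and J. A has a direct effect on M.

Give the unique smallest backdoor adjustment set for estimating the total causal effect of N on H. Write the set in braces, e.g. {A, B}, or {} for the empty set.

Variables eligible for adjustment (non-descendants of N, excluding N and H): {A, K, R}.
Backdoor paths from N to H:
  P1: N <- K -> A <- R -> H
  P2: N <- K -> A <- R -> M <- H
  P3: N <- K -> A -> M <- R -> H
  P4: N <- K -> A -> M <- H
  P5: N <- R -> H
  P6: N <- R -> A -> M <- H
  P7: N <- R -> M <- H
The empty set is not sufficient: P5 (N <- R -> H) has no collider blocking it and no conditioned non-collider, so it is open.
Try {R}:
  P1: blocked at collider A (neither it nor any descendant is in the conditioning set).
  P2: blocked at collider A (neither it nor any descendant is in the conditioning set).
  P3: blocked at collider M (neither it nor any descendant is in the conditioning set).
  P4: blocked at collider M (neither it nor any descendant is in the conditioning set).
  P5: blocked at fork node R ∈ conditioning set.
  P6: blocked at fork node R ∈ conditioning set.
  P7: blocked at fork node R ∈ conditioning set.
{R} contains no descendant of N and blocks every backdoor path.
No other singleton works — e.g. {K} leaves P5 open — so {R} is the unique smallest valid adjustment set.

{R}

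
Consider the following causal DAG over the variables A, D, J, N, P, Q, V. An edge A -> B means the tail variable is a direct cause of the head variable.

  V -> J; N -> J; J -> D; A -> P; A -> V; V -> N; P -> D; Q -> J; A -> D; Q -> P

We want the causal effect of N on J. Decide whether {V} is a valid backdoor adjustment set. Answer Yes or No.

Backdoor paths from N to J (paths whose first edge points into N):
  P1: N <- V <- A -> P <- Q -> J
  P2: N <- V <- A -> P -> D <- J
  P3: N <- V <- A -> D <- P <- Q -> J
  P4: N <- V <- A -> D <- J
  P5: N <- V -> J
Condition 1 (no descendant of N in the set): holds — descendants of N are {D, J}; none are in {V}.
Condition 2 (every backdoor path blocked by {V}):
  P1: blocked at chain node V ∈ conditioning set.
  P2: blocked at chain node V ∈ conditioning set.
  P3: blocked at chain node V ∈ conditioning set.
  P4: blocked at chain node V ∈ conditioning set.
  P5: blocked at fork node V ∈ conditioning set.
{V} satisfies the backdoor criterion.

Yes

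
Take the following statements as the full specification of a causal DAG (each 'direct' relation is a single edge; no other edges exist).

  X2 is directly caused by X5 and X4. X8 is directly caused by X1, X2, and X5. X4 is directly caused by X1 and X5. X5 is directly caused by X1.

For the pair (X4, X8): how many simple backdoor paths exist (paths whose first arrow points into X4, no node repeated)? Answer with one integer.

A backdoor path from X4 to X8 is any simple undirected path whose first edge points into X4 (i.e. leaves X4 via a parent).
Parents of X4: {X1, X5}.
Enumerating:
  P1: X4 <- X1 -> X5 -> X2 -> X8
  P2: X4 <- X1 -> X5 -> X8
  P3: X4 <- X1 -> X8
  P4: X4 <- X5 <- X1 -> X8
  P5: X4 <- X5 -> X2 -> X8
  P6: X4 <- X5 -> X8
That exhausts the simple backdoor paths. Count: 6.

6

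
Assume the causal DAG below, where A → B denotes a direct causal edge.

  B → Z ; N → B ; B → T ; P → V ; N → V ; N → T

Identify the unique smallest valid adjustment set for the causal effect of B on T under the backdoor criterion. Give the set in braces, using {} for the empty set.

Variables eligible for adjustment (non-descendants of B, excluding B and T): {N, P, V}.
Backdoor paths from B to T:
  P1: B <- N -> T
The empty set is not sufficient: P1 (B <- N -> T) has no collider blocking it and no conditioned non-collider, so it is open.
Try {N}:
  P1: blocked at fork node N ∈ conditioning set.
{N} contains no descendant of B and blocks every backdoor path.
No other singleton works — e.g. {P} leaves P1 open — so {N} is the unique smallest valid adjustment set.

{N}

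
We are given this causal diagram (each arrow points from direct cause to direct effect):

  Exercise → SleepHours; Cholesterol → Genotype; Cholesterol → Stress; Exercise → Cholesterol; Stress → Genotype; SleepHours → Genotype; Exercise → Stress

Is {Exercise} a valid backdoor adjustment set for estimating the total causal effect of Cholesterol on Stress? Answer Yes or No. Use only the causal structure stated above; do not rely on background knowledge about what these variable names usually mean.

Yes

Backdoor paths from Cholesterol to Stress (paths whose first edge points into Cholesterol):
  P1: Cholesterol <- Exercise -> SleepHours -> Genotype <- Stress
  P2: Cholesterol <- Exercise -> Stress
Condition 1 (no descendant of Cholesterol in the set): holds — descendants of Cholesterol are {Genotype, Stress}; none are in {Exercise}.
Condition 2 (every backdoor path blocked by {Exercise}):
  P1: blocked at fork node Exercise ∈ conditioning set.
  P2: blocked at fork node Exercise ∈ conditioning set.
{Exercise} satisfies the backdoor criterion.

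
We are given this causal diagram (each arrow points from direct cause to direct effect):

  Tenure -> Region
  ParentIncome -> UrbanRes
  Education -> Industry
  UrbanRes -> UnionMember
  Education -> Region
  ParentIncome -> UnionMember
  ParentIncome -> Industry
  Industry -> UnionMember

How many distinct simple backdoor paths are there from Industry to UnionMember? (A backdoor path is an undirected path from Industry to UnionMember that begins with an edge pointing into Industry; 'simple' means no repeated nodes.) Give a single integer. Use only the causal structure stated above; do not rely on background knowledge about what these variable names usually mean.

A backdoor path from Industry to UnionMember is any simple undirected path whose first edge points into Industry (i.e. leaves Industry via a parent).
Parents of Industry: {Education, ParentIncome}.
Enumerating:
  P1: Industry <- ParentIncome -> UrbanRes -> UnionMember
  P2: Industry <- ParentIncome -> UnionMember
That exhausts the simple backdoor paths. Count: 2.

2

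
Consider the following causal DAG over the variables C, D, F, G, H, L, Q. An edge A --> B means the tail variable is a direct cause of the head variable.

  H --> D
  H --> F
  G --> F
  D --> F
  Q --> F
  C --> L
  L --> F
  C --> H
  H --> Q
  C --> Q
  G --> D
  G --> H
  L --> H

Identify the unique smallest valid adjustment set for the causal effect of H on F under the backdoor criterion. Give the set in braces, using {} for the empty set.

Variables eligible for adjustment (non-descendants of H, excluding H and F): {C, G, L}.
Backdoor paths from H to F:
  P1: H <- C -> L -> F
  P2: H <- C -> Q -> F
  P3: H <- L <- C -> Q -> F
  P4: H <- L -> F
  P5: H <- G -> D -> F
  P6: H <- G -> F
The empty set is not sufficient: P1 (H <- C -> L -> F) has no collider blocking it and no conditioned non-collider, so it is open.
Try {C, G, L}:
  P1: blocked at fork node C ∈ conditioning set.
  P2: blocked at fork node C ∈ conditioning set.
  P3: blocked at chain node L ∈ conditioning set.
  P4: blocked at fork node L ∈ conditioning set.
  P5: blocked at fork node G ∈ conditioning set.
  P6: blocked at fork node G ∈ conditioning set.
{C, G, L} contains no descendant of H and blocks every backdoor path.
Every element of {C, G, L} is needed (dropping C leaves P2 open; dropping G leaves P5 open; dropping L leaves P4 open), so no proper subset is valid.
Among all size-3 subsets of the eligible variables, only {C, G, L} blocks every backdoor path, so it is the unique smallest valid adjustment set.

{C, G, L}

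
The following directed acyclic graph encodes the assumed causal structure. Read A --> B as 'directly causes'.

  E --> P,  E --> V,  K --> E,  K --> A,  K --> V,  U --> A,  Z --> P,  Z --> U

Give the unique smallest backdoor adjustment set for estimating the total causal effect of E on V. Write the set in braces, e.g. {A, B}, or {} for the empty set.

Variables eligible for adjustment (non-descendants of E, excluding E and V): {A, K, U, Z}.
Backdoor paths from E to V:
  P1: E <- K -> V
The empty set is not sufficient: P1 (E <- K -> V) has no collider blocking it and no conditioned non-collider, so it is open.
Try {K}:
  P1: blocked at fork node K ∈ conditioning set.
{K} contains no descendant of E and blocks every backdoor path.
No other singleton works — e.g. {Z} leaves P1 open — so {K} is the unique smallest valid adjustment set.

{K}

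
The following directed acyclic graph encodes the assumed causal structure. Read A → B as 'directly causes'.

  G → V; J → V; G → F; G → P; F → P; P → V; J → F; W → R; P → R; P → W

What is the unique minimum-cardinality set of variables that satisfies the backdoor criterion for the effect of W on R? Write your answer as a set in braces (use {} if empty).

Variables eligible for adjustment (non-descendants of W, excluding W and R): {F, G, J, P, V}.
Backdoor paths from W to R:
  P1: W <- P -> R
The empty set is not sufficient: P1 (W <- P -> R) has no collider blocking it and no conditioned non-collider, so it is open.
Try {P}:
  P1: blocked at fork node P ∈ conditioning set.
{P} contains no descendant of W and blocks every backdoor path.
No other singleton works — e.g. {G} leaves P1 open — so {P} is the unique smallest valid adjustment set.

{P}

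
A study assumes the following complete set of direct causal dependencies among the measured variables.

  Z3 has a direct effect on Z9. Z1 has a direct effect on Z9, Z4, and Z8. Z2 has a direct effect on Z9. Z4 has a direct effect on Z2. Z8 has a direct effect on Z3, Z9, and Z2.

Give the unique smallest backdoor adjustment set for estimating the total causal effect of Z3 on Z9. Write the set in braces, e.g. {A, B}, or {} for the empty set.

{Z8}

Variables eligible for adjustment (non-descendants of Z3, excluding Z3 and Z9): {Z1, Z2, Z4, Z8}.
Backdoor paths from Z3 to Z9:
  P1: Z3 <- Z8 <- Z1 -> Z4 -> Z2 -> Z9
  P2: Z3 <- Z8 <- Z1 -> Z9
  P3: Z3 <- Z8 -> Z2 <- Z4 <- Z1 -> Z9
  P4: Z3 <- Z8 -> Z2 -> Z9
  P5: Z3 <- Z8 -> Z9
The empty set is not sufficient: P1 (Z3 <- Z8 <- Z1 -> Z4 -> Z2 -> Z9) has no collider blocking it and no conditioned non-collider, so it is open.
Try {Z8}:
  P1: blocked at chain node Z8 ∈ conditioning set.
  P2: blocked at chain node Z8 ∈ conditioning set.
  P3: blocked at fork node Z8 ∈ conditioning set.
  P4: blocked at fork node Z8 ∈ conditioning set.
  P5: blocked at fork node Z8 ∈ conditioning set.
{Z8} contains no descendant of Z3 and blocks every backdoor path.
No other singleton works — e.g. {Z1} leaves P4 open — so {Z8} is the unique smallest valid adjustment set.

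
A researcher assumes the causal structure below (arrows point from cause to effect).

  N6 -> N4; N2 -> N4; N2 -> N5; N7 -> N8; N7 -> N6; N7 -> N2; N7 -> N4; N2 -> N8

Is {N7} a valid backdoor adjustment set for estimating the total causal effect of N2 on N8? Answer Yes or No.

Yes

Backdoor paths from N2 to N8 (paths whose first edge points into N2):
  P1: N2 <- N7 -> N8
Condition 1 (no descendant of N2 in the set): holds — descendants of N2 are {N4, N5, N8}; none are in {N7}.
Condition 2 (every backdoor path blocked by {N7}):
  P1: blocked at fork node N7 ∈ conditioning set.
{N7} satisfies the backdoor criterion.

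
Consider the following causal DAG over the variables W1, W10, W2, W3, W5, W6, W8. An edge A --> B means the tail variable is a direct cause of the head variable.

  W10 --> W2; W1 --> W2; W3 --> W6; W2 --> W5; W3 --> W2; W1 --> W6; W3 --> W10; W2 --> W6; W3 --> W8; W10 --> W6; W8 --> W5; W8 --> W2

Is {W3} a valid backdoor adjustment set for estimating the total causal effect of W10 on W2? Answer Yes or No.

Yes

Backdoor paths from W10 to W2 (paths whose first edge points into W10):
  P1: W10 <- W3 -> W8 -> W2
  P2: W10 <- W3 -> W8 -> W5 <- W2
  P3: W10 <- W3 -> W2
  P4: W10 <- W3 -> W6 <- W1 -> W2
  P5: W10 <- W3 -> W6 <- W2
Condition 1 (no descendant of W10 in the set): holds — descendants of W10 are {W2, W5, W6}; none are in {W3}.
Condition 2 (every backdoor path blocked by {W3}):
  P1: blocked at fork node W3 ∈ conditioning set.
  P2: blocked at fork node W3 ∈ conditioning set.
  P3: blocked at fork node W3 ∈ conditioning set.
  P4: blocked at fork node W3 ∈ conditioning set.
  P5: blocked at fork node W3 ∈ conditioning set.
{W3} satisfies the backdoor criterion.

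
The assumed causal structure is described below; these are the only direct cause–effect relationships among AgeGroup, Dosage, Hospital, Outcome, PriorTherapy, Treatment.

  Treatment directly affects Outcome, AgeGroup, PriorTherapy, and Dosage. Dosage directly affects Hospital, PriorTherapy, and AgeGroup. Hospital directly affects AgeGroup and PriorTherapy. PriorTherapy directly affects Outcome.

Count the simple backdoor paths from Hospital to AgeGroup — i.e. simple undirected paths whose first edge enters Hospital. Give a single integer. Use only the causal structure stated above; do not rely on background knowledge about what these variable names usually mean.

4

A backdoor path from Hospital to AgeGroup is any simple undirected path whose first edge points into Hospital (i.e. leaves Hospital via a parent).
Parents of Hospital: {Dosage}.
Enumerating:
  P1: Hospital <- Dosage <- Treatment -> AgeGroup
  P2: Hospital <- Dosage -> AgeGroup
  P3: Hospital <- Dosage -> PriorTherapy <- Treatment -> AgeGroup
  P4: Hospital <- Dosage -> PriorTherapy -> Outcome <- Treatment -> AgeGroup
That exhausts the simple backdoor paths. Count: 4.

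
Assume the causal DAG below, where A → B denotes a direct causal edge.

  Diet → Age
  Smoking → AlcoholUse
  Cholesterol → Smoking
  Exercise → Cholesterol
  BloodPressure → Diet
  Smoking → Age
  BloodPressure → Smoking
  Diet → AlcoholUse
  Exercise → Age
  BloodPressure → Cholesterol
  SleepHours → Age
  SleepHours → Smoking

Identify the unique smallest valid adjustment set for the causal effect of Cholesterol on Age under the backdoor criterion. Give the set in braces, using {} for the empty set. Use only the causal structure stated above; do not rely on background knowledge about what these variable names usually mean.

Variables eligible for adjustment (non-descendants of Cholesterol, excluding Cholesterol and Age): {BloodPressure, Diet, Exercise, SleepHours}.
Backdoor paths from Cholesterol to Age:
  P1: Cholesterol <- BloodPressure -> Diet -> Age
  P2: Cholesterol <- BloodPressure -> Diet -> AlcoholUse <- Smoking <- SleepHours -> Age
  P3: Cholesterol <- BloodPressure -> Diet -> AlcoholUse <- Smoking -> Age
  P4: Cholesterol <- BloodPressure -> Smoking <- SleepHours -> Age
  P5: Cholesterol <- BloodPressure -> Smoking -> Age
  P6: Cholesterol <- BloodPressure -> Smoking -> AlcoholUse <- Diet -> Age
  P7: Cholesterol <- Exercise -> Age
The empty set is not sufficient: P1 (Cholesterol <- BloodPressure -> Diet -> Age) has no collider blocking it and no conditioned non-collider, so it is open.
Try {BloodPressure, Exercise}:
  P1: blocked at fork node BloodPressure ∈ conditioning set.
  P2: blocked at fork node BloodPressure ∈ conditioning set.
  P3: blocked at fork node BloodPressure ∈ conditioning set.
  P4: blocked at fork node BloodPressure ∈ conditioning set.
  P5: blocked at fork node BloodPressure ∈ conditioning set.
  P6: blocked at fork node BloodPressure ∈ conditioning set.
  P7: blocked at fork node Exercise ∈ conditioning set.
{BloodPressure, Exercise} contains no descendant of Cholesterol and blocks every backdoor path.
Every element of {BloodPressure, Exercise} is needed (dropping BloodPressure leaves P1 open; dropping Exercise leaves P7 open), so no proper subset is valid.
Among all size-2 subsets of the eligible variables, only {BloodPressure, Exercise} blocks every backdoor path, so it is the unique smallest valid adjustment set.

{BloodPressure, Exercise}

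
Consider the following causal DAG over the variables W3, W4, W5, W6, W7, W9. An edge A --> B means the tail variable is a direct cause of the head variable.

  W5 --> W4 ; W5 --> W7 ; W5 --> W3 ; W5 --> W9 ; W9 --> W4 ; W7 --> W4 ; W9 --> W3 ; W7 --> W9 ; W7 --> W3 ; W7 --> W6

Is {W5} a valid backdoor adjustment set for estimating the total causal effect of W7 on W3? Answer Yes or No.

Backdoor paths from W7 to W3 (paths whose first edge points into W7):
  P1: W7 <- W5 -> W9 -> W3
  P2: W7 <- W5 -> W4 <- W9 -> W3
  P3: W7 <- W5 -> W3
Condition 1 (no descendant of W7 in the set): holds — descendants of W7 are {W3, W4, W6, W9}; none are in {W5}.
Condition 2 (every backdoor path blocked by {W5}):
  P1: blocked at fork node W5 ∈ conditioning set.
  P2: blocked at fork node W5 ∈ conditioning set.
  P3: blocked at fork node W5 ∈ conditioning set.
{W5} satisfies the backdoor criterion.

Yes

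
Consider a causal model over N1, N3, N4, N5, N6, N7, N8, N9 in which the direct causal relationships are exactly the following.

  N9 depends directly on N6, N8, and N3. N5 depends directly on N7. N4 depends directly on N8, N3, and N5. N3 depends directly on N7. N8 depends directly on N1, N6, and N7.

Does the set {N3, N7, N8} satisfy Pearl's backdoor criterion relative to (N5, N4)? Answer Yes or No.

Yes

Backdoor paths from N5 to N4 (paths whose first edge points into N5):
  P1: N5 <- N7 -> N3 -> N4
  P2: N5 <- N7 -> N3 -> N9 <- N6 -> N8 -> N4
  P3: N5 <- N7 -> N3 -> N9 <- N8 -> N4
  P4: N5 <- N7 -> N8 <- N6 -> N9 <- N3 -> N4
  P5: N5 <- N7 -> N8 -> N4
  P6: N5 <- N7 -> N8 -> N9 <- N3 -> N4
Condition 1 (no descendant of N5 in the set): holds — descendants of N5 are {N4}; none are in {N3, N7, N8}.
Condition 2 (every backdoor path blocked by {N3, N7, N8}):
  P1: blocked at fork node N7 ∈ conditioning set.
  P2: blocked at fork node N7 ∈ conditioning set.
  P3: blocked at fork node N7 ∈ conditioning set.
  P4: blocked at fork node N7 ∈ conditioning set.
  P5: blocked at fork node N7 ∈ conditioning set.
  P6: blocked at fork node N7 ∈ conditioning set.
{N3, N7, N8} satisfies the backdoor criterion.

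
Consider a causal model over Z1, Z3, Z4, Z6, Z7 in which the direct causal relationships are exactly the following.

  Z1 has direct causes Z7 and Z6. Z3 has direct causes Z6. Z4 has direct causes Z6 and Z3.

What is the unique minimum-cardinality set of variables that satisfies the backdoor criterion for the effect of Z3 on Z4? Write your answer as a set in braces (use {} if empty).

{Z6}

Variables eligible for adjustment (non-descendants of Z3, excluding Z3 and Z4): {Z1, Z6, Z7}.
Backdoor paths from Z3 to Z4:
  P1: Z3 <- Z6 -> Z4
The empty set is not sufficient: P1 (Z3 <- Z6 -> Z4) has no collider blocking it and no conditioned non-collider, so it is open.
Try {Z6}:
  P1: blocked at fork node Z6 ∈ conditioning set.
{Z6} contains no descendant of Z3 and blocks every backdoor path.
No other singleton works — e.g. {Z7} leaves P1 open — so {Z6} is the unique smallest valid adjustment set.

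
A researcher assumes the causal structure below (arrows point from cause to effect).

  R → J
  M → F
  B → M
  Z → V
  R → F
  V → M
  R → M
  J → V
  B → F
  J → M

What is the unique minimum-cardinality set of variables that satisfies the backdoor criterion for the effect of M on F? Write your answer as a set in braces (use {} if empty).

{B, R}

Variables eligible for adjustment (non-descendants of M, excluding M and F): {B, J, R, V, Z}.
Backdoor paths from M to F:
  P1: M <- R -> F
  P2: M <- J <- R -> F
  P3: M <- V <- J <- R -> F
  P4: M <- B -> F
The empty set is not sufficient: P1 (M <- R -> F) has no collider blocking it and no conditioned non-collider, so it is open.
Try {B, R}:
  P1: blocked at fork node R ∈ conditioning set.
  P2: blocked at fork node R ∈ conditioning set.
  P3: blocked at fork node R ∈ conditioning set.
  P4: blocked at fork node B ∈ conditioning set.
{B, R} contains no descendant of M and blocks every backdoor path.
Every element of {B, R} is needed (dropping B leaves P4 open; dropping R leaves P1 open), so no proper subset is valid.
Among all size-2 subsets of the eligible variables, only {B, R} blocks every backdoor path, so it is the unique smallest valid adjustment set.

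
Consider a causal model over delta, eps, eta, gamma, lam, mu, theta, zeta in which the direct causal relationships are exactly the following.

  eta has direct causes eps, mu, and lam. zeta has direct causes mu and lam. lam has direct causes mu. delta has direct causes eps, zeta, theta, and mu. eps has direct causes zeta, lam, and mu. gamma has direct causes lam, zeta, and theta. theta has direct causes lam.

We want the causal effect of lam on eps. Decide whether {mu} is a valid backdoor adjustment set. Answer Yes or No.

Backdoor paths from lam to eps (paths whose first edge points into lam):
  P1: lam <- mu -> zeta -> eps
  P2: lam <- mu -> zeta -> gamma <- theta -> delta <- eps
  P3: lam <- mu -> zeta -> delta <- eps
  P4: lam <- mu -> eps
  P5: lam <- mu -> delta <- zeta -> eps
  P6: lam <- mu -> delta <- theta -> gamma <- zeta -> eps
  P7: lam <- mu -> delta <- eps
  P8: lam <- mu -> eta <- eps
Condition 1 (no descendant of lam in the set): holds — descendants of lam are {delta, eps, eta, gamma, theta, zeta}; none are in {mu}.
Condition 2 (every backdoor path blocked by {mu}):
  P1: blocked at fork node mu ∈ conditioning set.
  P2: blocked at fork node mu ∈ conditioning set.
  P3: blocked at fork node mu ∈ conditioning set.
  P4: blocked at fork node mu ∈ conditioning set.
  P5: blocked at fork node mu ∈ conditioning set.
  P6: blocked at fork node mu ∈ conditioning set.
  P7: blocked at fork node mu ∈ conditioning set.
  P8: blocked at fork node mu ∈ conditioning set.
{mu} satisfies the backdoor criterion.

Yes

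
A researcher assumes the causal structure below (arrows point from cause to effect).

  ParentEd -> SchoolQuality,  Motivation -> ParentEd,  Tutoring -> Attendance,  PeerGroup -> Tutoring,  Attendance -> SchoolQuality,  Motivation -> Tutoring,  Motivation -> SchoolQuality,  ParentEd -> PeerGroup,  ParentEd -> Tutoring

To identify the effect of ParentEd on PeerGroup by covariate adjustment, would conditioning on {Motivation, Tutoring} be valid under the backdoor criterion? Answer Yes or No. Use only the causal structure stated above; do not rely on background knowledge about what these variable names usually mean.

No

Backdoor paths from ParentEd to PeerGroup (paths whose first edge points into ParentEd):
  P1: ParentEd <- Motivation -> Tutoring <- PeerGroup
  P2: ParentEd <- Motivation -> SchoolQuality <- Attendance <- Tutoring <- PeerGroup
Condition 1 (no descendant of ParentEd in the set): FAILS — Tutoring is a descendant of ParentEd.
Condition 2 (every backdoor path blocked by {Motivation, Tutoring}):
  P1: blocked at fork node Motivation ∈ conditioning set.
  P2: blocked at fork node Motivation ∈ conditioning set.
{Motivation, Tutoring} does not satisfy the backdoor criterion.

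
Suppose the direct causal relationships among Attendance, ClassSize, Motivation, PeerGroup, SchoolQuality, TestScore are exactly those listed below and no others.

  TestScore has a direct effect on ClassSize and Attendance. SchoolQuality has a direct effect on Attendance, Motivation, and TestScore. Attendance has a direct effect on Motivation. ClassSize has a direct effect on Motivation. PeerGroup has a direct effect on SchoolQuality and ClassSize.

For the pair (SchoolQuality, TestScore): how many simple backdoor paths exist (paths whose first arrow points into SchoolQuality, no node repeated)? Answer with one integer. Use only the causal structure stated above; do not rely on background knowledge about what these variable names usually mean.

A backdoor path from SchoolQuality to TestScore is any simple undirected path whose first edge points into SchoolQuality (i.e. leaves SchoolQuality via a parent).
Parents of SchoolQuality: {PeerGroup}.
Enumerating:
  P1: SchoolQuality <- PeerGroup -> ClassSize <- TestScore
  P2: SchoolQuality <- PeerGroup -> ClassSize -> Motivation <- Attendance <- TestScore
That exhausts the simple backdoor paths. Count: 2.

2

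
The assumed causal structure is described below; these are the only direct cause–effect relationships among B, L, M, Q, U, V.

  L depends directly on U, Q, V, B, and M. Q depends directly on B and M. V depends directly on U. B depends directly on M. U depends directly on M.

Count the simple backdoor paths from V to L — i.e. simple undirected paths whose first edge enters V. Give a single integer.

6

A backdoor path from V to L is any simple undirected path whose first edge points into V (i.e. leaves V via a parent).
Parents of V: {U}.
Enumerating:
  P1: V <- U <- M -> B -> Q -> L
  P2: V <- U <- M -> B -> L
  P3: V <- U <- M -> Q <- B -> L
  P4: V <- U <- M -> Q -> L
  P5: V <- U <- M -> L
  P6: V <- U -> L
That exhausts the simple backdoor paths. Count: 6.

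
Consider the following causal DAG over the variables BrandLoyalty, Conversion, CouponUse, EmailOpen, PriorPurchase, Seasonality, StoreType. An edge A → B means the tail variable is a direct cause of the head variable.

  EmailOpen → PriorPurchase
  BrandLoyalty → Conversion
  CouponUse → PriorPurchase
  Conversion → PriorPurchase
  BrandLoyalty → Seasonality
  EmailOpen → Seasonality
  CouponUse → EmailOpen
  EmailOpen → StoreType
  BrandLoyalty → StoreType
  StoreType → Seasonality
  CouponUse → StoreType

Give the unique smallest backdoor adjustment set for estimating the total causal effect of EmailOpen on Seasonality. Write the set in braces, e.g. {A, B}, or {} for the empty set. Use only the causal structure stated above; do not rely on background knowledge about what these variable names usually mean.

{CouponUse}

Variables eligible for adjustment (non-descendants of EmailOpen, excluding EmailOpen and Seasonality): {BrandLoyalty, Conversion, CouponUse}.
Backdoor paths from EmailOpen to Seasonality:
  P1: EmailOpen <- CouponUse -> StoreType <- BrandLoyalty -> Seasonality
  P2: EmailOpen <- CouponUse -> StoreType -> Seasonality
  P3: EmailOpen <- CouponUse -> PriorPurchase <- Conversion <- BrandLoyalty -> StoreType -> Seasonality
  P4: EmailOpen <- CouponUse -> PriorPurchase <- Conversion <- BrandLoyalty -> Seasonality
The empty set is not sufficient: P2 (EmailOpen <- CouponUse -> StoreType -> Seasonality) has no collider blocking it and no conditioned non-collider, so it is open.
Try {CouponUse}:
  P1: blocked at fork node CouponUse ∈ conditioning set.
  P2: blocked at fork node CouponUse ∈ conditioning set.
  P3: blocked at fork node CouponUse ∈ conditioning set.
  P4: blocked at fork node CouponUse ∈ conditioning set.
{CouponUse} contains no descendant of EmailOpen and blocks every backdoor path.
No other singleton works — e.g. {BrandLoyalty} leaves P2 open — so {CouponUse} is the unique smallest valid adjustment set.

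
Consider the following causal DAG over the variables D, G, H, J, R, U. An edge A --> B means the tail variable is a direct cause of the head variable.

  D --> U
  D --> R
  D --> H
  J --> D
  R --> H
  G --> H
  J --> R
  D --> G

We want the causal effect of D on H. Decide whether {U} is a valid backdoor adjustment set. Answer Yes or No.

No

Backdoor paths from D to H (paths whose first edge points into D):
  P1: D <- J -> R -> H
Condition 1 (no descendant of D in the set): FAILS — U is a descendant of D.
Condition 2 (every backdoor path blocked by {U}):
  P1: open — no interior node is in the conditioning set.
{U} does not satisfy the backdoor criterion.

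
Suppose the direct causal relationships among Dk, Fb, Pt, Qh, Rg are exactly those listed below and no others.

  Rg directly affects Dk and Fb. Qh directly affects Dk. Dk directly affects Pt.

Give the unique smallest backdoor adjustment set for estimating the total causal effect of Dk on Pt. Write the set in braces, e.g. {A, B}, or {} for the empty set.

{}

Variables eligible for adjustment (non-descendants of Dk, excluding Dk and Pt): {Fb, Qh, Rg}.
Backdoor paths from Dk to Pt:
  (none)
With no backdoor paths the empty set already satisfies the criterion, and it is trivially minimal.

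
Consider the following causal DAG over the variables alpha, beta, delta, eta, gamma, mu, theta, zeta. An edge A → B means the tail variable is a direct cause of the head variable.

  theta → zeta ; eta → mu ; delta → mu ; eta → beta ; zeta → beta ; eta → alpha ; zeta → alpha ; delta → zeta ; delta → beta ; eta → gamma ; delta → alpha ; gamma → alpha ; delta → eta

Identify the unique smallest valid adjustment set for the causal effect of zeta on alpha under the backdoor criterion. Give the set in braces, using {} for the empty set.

{delta}

Variables eligible for adjustment (non-descendants of zeta, excluding zeta and alpha): {delta, eta, gamma, mu, theta}.
Backdoor paths from zeta to alpha:
  P1: zeta <- delta -> eta -> gamma -> alpha
  P2: zeta <- delta -> eta -> alpha
  P3: zeta <- delta -> beta <- eta -> gamma -> alpha
  P4: zeta <- delta -> beta <- eta -> alpha
  P5: zeta <- delta -> mu <- eta -> gamma -> alpha
  P6: zeta <- delta -> mu <- eta -> alpha
  P7: zeta <- delta -> alpha
The empty set is not sufficient: P1 (zeta <- delta -> eta -> gamma -> alpha) has no collider blocking it and no conditioned non-collider, so it is open.
Try {delta}:
  P1: blocked at fork node delta ∈ conditioning set.
  P2: blocked at fork node delta ∈ conditioning set.
  P3: blocked at fork node delta ∈ conditioning set.
  P4: blocked at fork node delta ∈ conditioning set.
  P5: blocked at fork node delta ∈ conditioning set.
  P6: blocked at fork node delta ∈ conditioning set.
  P7: blocked at fork node delta ∈ conditioning set.
{delta} contains no descendant of zeta and blocks every backdoor path.
No other singleton works — e.g. {theta} leaves P1 open — so {delta} is the unique smallest valid adjustment set.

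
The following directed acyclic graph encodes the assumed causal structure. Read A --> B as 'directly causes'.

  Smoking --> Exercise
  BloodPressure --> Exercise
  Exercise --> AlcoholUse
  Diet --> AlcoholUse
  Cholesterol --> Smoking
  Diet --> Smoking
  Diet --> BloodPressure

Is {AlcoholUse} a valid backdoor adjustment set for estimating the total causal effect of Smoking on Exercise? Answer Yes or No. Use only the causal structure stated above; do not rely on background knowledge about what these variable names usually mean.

Backdoor paths from Smoking to Exercise (paths whose first edge points into Smoking):
  P1: Smoking <- Diet -> BloodPressure -> Exercise
  P2: Smoking <- Diet -> AlcoholUse <- Exercise
Condition 1 (no descendant of Smoking in the set): FAILS — AlcoholUse is a descendant of Smoking.
Condition 2 (every backdoor path blocked by {AlcoholUse}):
  P1: open — no interior node is in the conditioning set.
  P2: open — collider(s) AlcoholUse are conditioned on (or have a conditioned descendant) and no non-collider on the path is in the set.
{AlcoholUse} does not satisfy the backdoor criterion.

No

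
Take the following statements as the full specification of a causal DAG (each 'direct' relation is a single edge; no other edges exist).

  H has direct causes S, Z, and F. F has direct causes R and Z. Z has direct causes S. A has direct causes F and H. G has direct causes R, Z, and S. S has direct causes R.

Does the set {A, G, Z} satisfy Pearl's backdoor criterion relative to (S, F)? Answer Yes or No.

No

Backdoor paths from S to F (paths whose first edge points into S):
  P1: S <- R -> F
  P2: S <- R -> G <- Z -> F
  P3: S <- R -> G <- Z -> H <- F
  P4: S <- R -> G <- Z -> H -> A <- F
Condition 1 (no descendant of S in the set): FAILS — A, G, and Z are descendants of S.
Condition 2 (every backdoor path blocked by {A, G, Z}):
  P1: open — no interior node is in the conditioning set.
  P2: blocked at fork node Z ∈ conditioning set.
  P3: blocked at fork node Z ∈ conditioning set.
  P4: blocked at fork node Z ∈ conditioning set.
{A, G, Z} does not satisfy the backdoor criterion.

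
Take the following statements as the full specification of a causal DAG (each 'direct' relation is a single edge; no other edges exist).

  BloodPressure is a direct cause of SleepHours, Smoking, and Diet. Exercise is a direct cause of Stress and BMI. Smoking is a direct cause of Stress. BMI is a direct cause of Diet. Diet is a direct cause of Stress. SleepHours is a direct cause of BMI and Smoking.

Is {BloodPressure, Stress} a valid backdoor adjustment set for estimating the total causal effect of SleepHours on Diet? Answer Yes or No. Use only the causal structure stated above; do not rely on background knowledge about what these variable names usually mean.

No

Backdoor paths from SleepHours to Diet (paths whose first edge points into SleepHours):
  P1: SleepHours <- BloodPressure -> Smoking -> Stress <- Exercise -> BMI -> Diet
  P2: SleepHours <- BloodPressure -> Smoking -> Stress <- Diet
  P3: SleepHours <- BloodPressure -> Diet
Condition 1 (no descendant of SleepHours in the set): FAILS — Stress is a descendant of SleepHours.
Condition 2 (every backdoor path blocked by {BloodPressure, Stress}):
  P1: blocked at fork node BloodPressure ∈ conditioning set.
  P2: blocked at fork node BloodPressure ∈ conditioning set.
  P3: blocked at fork node BloodPressure ∈ conditioning set.
{BloodPressure, Stress} does not satisfy the backdoor criterion.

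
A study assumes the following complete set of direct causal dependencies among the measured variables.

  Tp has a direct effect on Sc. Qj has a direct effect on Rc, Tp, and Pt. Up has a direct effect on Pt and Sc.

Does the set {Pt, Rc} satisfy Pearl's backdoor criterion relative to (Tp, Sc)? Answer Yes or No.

No

Backdoor paths from Tp to Sc (paths whose first edge points into Tp):
  P1: Tp <- Qj -> Pt <- Up -> Sc
Condition 1 (no descendant of Tp in the set): holds — descendants of Tp are {Sc}; none are in {Pt, Rc}.
Condition 2 (every backdoor path blocked by {Pt, Rc}):
  P1: open — collider(s) Pt are conditioned on (or have a conditioned descendant) and no non-collider on the path is in the set.
{Pt, Rc} does not satisfy the backdoor criterion.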